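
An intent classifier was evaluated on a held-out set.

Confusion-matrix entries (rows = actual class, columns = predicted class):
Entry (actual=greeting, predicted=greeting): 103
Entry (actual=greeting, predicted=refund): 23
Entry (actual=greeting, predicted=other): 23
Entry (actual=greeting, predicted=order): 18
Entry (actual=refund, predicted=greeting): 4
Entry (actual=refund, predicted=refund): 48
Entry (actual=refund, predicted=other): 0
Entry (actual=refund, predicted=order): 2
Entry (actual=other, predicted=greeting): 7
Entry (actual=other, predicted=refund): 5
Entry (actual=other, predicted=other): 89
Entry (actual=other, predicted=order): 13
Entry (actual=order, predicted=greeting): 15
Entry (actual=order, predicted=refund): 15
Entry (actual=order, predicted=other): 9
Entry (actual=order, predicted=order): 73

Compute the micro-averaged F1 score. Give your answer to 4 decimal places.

Micro-averaging pools counts across classes: ΣTP=313, ΣFP=134, ΣFN=134.
Micro-F1 score = 2·TP/(2·TP+FP+FN) on pooled counts = 0.7002 (equals overall accuracy in single-label multiclass).

0.7002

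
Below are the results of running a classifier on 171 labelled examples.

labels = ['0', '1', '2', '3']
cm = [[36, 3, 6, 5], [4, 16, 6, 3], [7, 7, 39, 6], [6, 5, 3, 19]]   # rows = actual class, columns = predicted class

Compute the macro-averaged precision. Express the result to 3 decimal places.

0.623

Per-class precision (TP/(TP+FP)):
  0: TP=36, FP=4+7+6=17 → 36/53 = 0.6792
  1: TP=16, FP=3+7+5=15 → 16/31 = 0.5161
  2: TP=39, FP=6+6+3=15 → 39/54 = 0.7222
  3: TP=19, FP=5+3+6=14 → 19/33 = 0.5758
Macro-precision = mean = (0.6792 + 0.5161 + 0.7222 + 0.5758) / 4 = 0.623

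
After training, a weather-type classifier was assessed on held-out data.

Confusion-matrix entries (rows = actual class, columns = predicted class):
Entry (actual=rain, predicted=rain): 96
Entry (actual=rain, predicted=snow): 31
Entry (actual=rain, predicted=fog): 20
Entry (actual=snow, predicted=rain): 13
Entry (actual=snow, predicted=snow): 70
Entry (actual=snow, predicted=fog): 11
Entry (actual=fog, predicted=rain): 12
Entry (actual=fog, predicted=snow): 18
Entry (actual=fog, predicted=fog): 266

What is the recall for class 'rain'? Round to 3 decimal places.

0.653

One-vs-rest for 'rain': TP = diagonal; FP = other classes predicted 'rain'; FN = 'rain' predicted as other.
recall = TP/(TP+FN).
rain: TP=96, FN=31+20=51 → 96/147 = 0.6531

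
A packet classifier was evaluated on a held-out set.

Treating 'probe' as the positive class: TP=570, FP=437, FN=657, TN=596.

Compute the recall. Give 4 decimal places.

0.4645

Recall = TP/(TP+FN) = 570/(570+657) = 570/1227 = 0.4645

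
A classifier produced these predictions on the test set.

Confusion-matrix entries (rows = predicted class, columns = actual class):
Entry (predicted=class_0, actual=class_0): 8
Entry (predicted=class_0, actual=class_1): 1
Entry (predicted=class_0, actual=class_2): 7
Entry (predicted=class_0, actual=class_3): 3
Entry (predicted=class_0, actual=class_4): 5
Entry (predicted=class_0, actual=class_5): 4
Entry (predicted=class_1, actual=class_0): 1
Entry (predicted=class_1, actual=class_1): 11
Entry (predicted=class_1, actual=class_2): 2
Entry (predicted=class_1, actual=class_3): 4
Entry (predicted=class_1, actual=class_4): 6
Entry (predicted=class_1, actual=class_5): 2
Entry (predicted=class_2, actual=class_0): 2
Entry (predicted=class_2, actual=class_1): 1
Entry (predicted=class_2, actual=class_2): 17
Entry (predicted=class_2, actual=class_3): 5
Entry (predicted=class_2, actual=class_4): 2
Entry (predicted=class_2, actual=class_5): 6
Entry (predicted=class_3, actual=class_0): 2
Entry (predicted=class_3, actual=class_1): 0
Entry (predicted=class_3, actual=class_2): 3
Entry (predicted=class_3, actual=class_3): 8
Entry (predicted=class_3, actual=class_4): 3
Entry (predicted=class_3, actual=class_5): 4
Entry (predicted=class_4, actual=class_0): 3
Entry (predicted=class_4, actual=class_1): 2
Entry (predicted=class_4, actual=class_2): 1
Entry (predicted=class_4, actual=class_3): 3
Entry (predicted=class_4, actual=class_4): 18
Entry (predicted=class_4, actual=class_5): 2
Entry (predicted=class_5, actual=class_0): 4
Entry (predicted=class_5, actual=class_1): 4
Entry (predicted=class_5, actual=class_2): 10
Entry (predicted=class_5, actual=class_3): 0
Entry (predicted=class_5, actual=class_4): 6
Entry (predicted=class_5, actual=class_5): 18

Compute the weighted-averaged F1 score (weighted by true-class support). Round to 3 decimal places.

0.453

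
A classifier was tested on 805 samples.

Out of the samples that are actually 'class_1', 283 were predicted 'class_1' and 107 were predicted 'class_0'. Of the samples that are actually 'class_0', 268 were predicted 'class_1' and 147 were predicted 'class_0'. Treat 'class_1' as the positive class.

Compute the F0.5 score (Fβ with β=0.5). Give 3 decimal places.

0.545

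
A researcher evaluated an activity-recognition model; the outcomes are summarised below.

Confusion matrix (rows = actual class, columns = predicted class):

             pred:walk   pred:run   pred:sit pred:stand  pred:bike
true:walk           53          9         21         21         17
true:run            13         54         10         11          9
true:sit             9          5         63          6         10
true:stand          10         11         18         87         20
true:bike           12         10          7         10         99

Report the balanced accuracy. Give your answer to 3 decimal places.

0.597

Balanced accuracy = mean of per-class recall.
  walk: recall = 53/121 = 0.4380
  run: recall = 54/97 = 0.5567
  sit: recall = 63/93 = 0.6774
  stand: recall = 87/146 = 0.5959
  bike: recall = 99/138 = 0.7174
Mean = (0.4380 + 0.5567 + 0.6774 + 0.5959 + 0.7174) / 5 = 0.597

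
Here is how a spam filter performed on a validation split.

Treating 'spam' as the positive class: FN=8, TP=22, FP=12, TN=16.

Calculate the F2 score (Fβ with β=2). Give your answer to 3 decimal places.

0.714

Fβ = (1+β²)·TP / ((1+β²)·TP + β²·FN + FP), with β²=4
= 5·22 / (5·22 + 4·8 + 12) = 0.714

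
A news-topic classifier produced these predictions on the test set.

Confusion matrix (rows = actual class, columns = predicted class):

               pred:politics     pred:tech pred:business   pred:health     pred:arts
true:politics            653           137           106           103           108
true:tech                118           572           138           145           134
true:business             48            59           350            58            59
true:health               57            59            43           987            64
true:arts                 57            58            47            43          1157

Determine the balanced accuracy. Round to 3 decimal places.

0.676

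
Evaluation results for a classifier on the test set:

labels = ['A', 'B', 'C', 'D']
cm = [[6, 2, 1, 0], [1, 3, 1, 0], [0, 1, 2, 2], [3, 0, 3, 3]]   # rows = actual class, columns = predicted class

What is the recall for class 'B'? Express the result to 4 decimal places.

0.6000

recall = TP/(TP+FN).
B: TP=3, FN=1+1+0=2 → 3/5 = 0.60000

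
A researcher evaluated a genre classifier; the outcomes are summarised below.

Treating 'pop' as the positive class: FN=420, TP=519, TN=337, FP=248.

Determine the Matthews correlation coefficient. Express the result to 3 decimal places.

MCC = (TP·TN − FP·FN) / √((TP+FP)(TP+FN)(TN+FP)(TN+FN))
Numerator = 519·337 − 248·420 = 70743
Denominator = √(767·939·585·757) = √318942725985 = 564750.1447
MCC = 70743 / 564750.1447 = 0.125

0.125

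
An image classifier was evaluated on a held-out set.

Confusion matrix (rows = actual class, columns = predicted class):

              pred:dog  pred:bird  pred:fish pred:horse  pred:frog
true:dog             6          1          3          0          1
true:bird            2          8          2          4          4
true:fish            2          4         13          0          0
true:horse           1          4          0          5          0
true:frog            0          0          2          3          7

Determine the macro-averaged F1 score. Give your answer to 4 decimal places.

0.5365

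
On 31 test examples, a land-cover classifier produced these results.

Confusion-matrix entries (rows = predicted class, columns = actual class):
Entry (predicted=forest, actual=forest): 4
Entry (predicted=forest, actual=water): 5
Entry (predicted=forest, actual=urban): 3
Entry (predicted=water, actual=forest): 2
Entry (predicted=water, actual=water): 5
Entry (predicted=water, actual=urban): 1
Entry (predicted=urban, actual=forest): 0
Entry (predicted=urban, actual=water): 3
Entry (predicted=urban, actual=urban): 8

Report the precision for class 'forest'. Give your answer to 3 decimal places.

precision = TP/(TP+FP).
forest: TP=4, FP=5+3=8 → 4/12 = 0.3333

0.333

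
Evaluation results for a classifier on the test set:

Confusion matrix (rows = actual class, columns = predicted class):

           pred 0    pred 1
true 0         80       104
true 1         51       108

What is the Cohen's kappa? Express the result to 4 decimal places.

0.1115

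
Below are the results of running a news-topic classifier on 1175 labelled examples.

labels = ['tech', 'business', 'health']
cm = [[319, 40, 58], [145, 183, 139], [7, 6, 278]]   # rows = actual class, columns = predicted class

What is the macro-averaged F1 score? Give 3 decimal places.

Per-class F1 score (2·TP/(2·TP+FP+FN)):
  tech: TP=319, FP=145+7=152, FN=40+58=98 → 638/888 = 0.7185
  business: TP=183, FP=40+6=46, FN=145+139=284 → 366/696 = 0.5259
  health: TP=278, FP=58+139=197, FN=7+6=13 → 556/766 = 0.7258
Macro-F1 score = mean = (0.7185 + 0.5259 + 0.7258) / 3 = 0.657

0.657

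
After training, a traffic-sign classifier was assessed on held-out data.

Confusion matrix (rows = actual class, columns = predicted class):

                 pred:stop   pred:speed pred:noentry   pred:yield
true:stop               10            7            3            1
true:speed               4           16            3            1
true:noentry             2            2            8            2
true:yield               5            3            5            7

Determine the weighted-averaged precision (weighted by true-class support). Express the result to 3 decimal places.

Per-class precision (TP/(TP+FP)):
  stop: TP=10, FP=4+2+5=11 → 10/21 = 0.4762
  speed: TP=16, FP=7+2+3=12 → 16/28 = 0.5714
  noentry: TP=8, FP=3+3+5=11 → 8/19 = 0.4211
  yield: TP=7, FP=1+1+2=4 → 7/11 = 0.6364
Weighted-precision = Σ (supportᵢ/N)·precisionᵢ with N=79: (21/79)·0.4762 + (24/79)·0.5714 + (14/79)·0.4211 + (20/79)·0.6364 = 0.536

0.536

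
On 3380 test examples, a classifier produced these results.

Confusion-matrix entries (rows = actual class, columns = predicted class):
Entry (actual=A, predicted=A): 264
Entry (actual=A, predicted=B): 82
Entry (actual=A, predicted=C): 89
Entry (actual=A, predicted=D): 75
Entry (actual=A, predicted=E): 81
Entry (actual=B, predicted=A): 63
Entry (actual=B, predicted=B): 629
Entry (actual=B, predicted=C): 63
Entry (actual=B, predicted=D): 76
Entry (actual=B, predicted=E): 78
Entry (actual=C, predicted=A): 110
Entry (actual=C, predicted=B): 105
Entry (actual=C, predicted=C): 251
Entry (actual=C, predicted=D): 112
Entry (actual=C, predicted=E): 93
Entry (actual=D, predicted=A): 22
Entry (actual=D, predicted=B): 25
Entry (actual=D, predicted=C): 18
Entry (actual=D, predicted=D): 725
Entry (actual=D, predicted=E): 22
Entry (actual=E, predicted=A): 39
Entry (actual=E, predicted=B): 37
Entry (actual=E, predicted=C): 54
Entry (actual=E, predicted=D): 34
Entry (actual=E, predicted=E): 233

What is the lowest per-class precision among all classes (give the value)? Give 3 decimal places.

0.460

Per-class precision (TP/(TP+FP)):
  A: TP=264, FP=63+110+22+39=234 → 264/498 = 0.5301
  B: TP=629, FP=82+105+25+37=249 → 629/878 = 0.7164
  C: TP=251, FP=89+63+18+54=224 → 251/475 = 0.5284
  D: TP=725, FP=75+76+112+34=297 → 725/1022 = 0.7094
  E: TP=233, FP=81+78+93+22=274 → 233/507 = 0.4596
Lowest is class 'E' with precision = 0.460.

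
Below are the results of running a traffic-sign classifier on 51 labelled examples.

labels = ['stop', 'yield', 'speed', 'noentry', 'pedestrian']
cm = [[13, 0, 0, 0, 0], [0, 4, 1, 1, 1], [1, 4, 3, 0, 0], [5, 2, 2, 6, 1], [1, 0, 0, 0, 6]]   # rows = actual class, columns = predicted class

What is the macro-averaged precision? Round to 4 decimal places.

0.6314

Per-class precision (TP/(TP+FP)):
  stop: TP=13, FP=0+1+5+1=7 → 13/20 = 0.65000
  yield: TP=4, FP=0+4+2+0=6 → 4/10 = 0.40000
  speed: TP=3, FP=0+1+2+0=3 → 3/6 = 0.50000
  noentry: TP=6, FP=0+1+0+0=1 → 6/7 = 0.85714
  pedestrian: TP=6, FP=0+1+0+1=2 → 6/8 = 0.75000
Macro-precision = mean = (0.65000 + 0.40000 + 0.50000 + 0.85714 + 0.75000) / 5 = 0.6314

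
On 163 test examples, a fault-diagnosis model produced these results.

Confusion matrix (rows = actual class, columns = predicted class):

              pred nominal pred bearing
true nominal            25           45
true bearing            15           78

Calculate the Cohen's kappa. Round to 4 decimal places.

Observed agreement pₒ = trace/N = 103/163 = 0.63190
Expected agreement pₑ = Σ (rowᵢ·colᵢ)/N² = (70·40 + 93·123)/163² = 0.53593
κ = (pₒ − pₑ)/(1 − pₑ) = (0.63190 − 0.53593)/(1 − 0.53593) = 0.2068

0.2068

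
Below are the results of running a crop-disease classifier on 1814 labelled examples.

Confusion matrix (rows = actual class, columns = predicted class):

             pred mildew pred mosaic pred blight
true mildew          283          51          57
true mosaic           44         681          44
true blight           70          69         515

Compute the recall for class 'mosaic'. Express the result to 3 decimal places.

Take TP from the diagonal, FP from the rest of the 'mosaic' prediction marginal, FN from the rest of the 'mosaic' actual marginal.
recall = TP/(TP+FN).
mosaic: TP=681, FN=44+44=88 → 681/769 = 0.8856

0.886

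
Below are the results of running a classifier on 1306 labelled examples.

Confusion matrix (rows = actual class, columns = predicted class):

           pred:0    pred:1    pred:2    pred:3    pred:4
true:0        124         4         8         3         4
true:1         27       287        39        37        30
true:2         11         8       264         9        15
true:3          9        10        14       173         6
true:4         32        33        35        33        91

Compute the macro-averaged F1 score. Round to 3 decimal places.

Per-class F1 score (2·TP/(2·TP+FP+FN)):
  0: TP=124, FP=27+11+9+32=79, FN=4+8+3+4=19 → 248/346 = 0.7168
  1: TP=287, FP=4+8+10+33=55, FN=27+39+37+30=133 → 574/762 = 0.7533
  2: TP=264, FP=8+39+14+35=96, FN=11+8+9+15=43 → 528/667 = 0.7916
  3: TP=173, FP=3+37+9+33=82, FN=9+10+14+6=39 → 346/467 = 0.7409
  4: TP=91, FP=4+30+15+6=55, FN=32+33+35+33=133 → 182/370 = 0.4919
Macro-F1 score = mean = (0.7168 + 0.7533 + 0.7916 + 0.7409 + 0.4919) / 5 = 0.699

0.699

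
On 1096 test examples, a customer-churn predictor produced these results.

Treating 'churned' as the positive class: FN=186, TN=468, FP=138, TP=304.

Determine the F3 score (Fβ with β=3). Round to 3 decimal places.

0.627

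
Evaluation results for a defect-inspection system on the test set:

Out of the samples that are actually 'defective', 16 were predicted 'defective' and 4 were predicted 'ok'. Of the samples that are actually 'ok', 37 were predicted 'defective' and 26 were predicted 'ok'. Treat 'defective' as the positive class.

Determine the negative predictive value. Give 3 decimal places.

0.867

NPV = TN/(TN+FN) = 26/(26+4) = 0.867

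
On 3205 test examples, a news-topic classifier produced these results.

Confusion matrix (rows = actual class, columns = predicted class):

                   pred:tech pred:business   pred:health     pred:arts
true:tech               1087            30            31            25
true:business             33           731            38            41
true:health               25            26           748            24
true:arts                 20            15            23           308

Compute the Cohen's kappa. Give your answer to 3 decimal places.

Observed agreement pₒ = trace/N = 2874/3205 = 0.8967
Expected agreement pₑ = Σ (rowᵢ·colᵢ)/N² = (1173·1165 + 843·802 + 823·840 + 366·398)/3205² = 0.2803
κ = (pₒ − pₑ)/(1 − pₑ) = (0.8967 − 0.2803)/(1 − 0.2803) = 0.856

0.856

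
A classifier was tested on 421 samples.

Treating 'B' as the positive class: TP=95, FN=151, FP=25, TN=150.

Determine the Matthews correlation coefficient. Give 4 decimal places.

0.2656

MCC = (TP·TN − FP·FN) / √((TP+FP)(TP+FN)(TN+FP)(TN+FN))
Numerator = 95·150 − 25·151 = 10475
Denominator = √(120·246·175·301) = √1554966000 = 39433.0572
MCC = 10475 / 39433.0572 = 0.2656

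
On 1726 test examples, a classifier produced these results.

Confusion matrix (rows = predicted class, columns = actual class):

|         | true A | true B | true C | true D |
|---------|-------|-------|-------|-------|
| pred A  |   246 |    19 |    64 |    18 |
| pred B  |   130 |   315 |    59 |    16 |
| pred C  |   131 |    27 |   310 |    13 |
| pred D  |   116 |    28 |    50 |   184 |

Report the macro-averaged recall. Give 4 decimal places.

Per-class recall (TP/(TP+FN)):
  A: TP=246, FN=130+131+116=377 → 246/623 = 0.39486
  B: TP=315, FN=19+27+28=74 → 315/389 = 0.80977
  C: TP=310, FN=64+59+50=173 → 310/483 = 0.64182
  D: TP=184, FN=18+16+13=47 → 184/231 = 0.79654
Macro-recall = mean = (0.39486 + 0.80977 + 0.64182 + 0.79654) / 4 = 0.6607

0.6607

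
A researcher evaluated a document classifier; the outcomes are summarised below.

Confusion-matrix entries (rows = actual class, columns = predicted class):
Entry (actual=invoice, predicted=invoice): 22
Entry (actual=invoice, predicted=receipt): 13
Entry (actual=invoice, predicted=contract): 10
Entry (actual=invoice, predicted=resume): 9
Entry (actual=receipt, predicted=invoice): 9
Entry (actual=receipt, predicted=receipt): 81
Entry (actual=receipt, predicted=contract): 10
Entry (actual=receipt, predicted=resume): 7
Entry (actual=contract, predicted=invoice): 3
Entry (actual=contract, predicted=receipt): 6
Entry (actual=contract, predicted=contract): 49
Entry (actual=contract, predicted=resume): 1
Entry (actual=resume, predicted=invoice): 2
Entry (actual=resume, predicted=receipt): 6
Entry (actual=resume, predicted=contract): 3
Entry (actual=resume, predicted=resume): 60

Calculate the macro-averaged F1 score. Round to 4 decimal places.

Per-class F1 score (2·TP/(2·TP+FP+FN)):
  invoice: TP=22, FP=9+3+2=14, FN=13+10+9=32 → 44/90 = 0.48889
  receipt: TP=81, FP=13+6+6=25, FN=9+10+7=26 → 162/213 = 0.76056
  contract: TP=49, FP=10+10+3=23, FN=3+6+1=10 → 98/131 = 0.74809
  resume: TP=60, FP=9+7+1=17, FN=2+6+3=11 → 120/148 = 0.81081
Macro-F1 score = mean = (0.48889 + 0.76056 + 0.74809 + 0.81081) / 4 = 0.7021

0.7021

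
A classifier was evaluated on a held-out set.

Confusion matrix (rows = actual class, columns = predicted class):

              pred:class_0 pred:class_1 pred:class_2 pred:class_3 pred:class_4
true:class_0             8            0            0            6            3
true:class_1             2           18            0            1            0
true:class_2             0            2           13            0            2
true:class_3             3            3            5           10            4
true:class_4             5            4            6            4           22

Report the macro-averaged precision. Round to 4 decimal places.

Per-class precision (TP/(TP+FP)):
  class_0: TP=8, FP=2+0+3+5=10 → 8/18 = 0.44444
  class_1: TP=18, FP=0+2+3+4=9 → 18/27 = 0.66667
  class_2: TP=13, FP=0+0+5+6=11 → 13/24 = 0.54167
  class_3: TP=10, FP=6+1+0+4=11 → 10/21 = 0.47619
  class_4: TP=22, FP=3+0+2+4=9 → 22/31 = 0.70968
Macro-precision = mean = (0.44444 + 0.66667 + 0.54167 + 0.47619 + 0.70968) / 5 = 0.5677

0.5677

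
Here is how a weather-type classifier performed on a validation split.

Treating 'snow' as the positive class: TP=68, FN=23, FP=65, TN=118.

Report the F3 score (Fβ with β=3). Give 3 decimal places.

0.714

Fβ = (1+β²)·TP / ((1+β²)·TP + β²·FN + FP), with β²=9
= 10·68 / (10·68 + 9·23 + 65) = 0.714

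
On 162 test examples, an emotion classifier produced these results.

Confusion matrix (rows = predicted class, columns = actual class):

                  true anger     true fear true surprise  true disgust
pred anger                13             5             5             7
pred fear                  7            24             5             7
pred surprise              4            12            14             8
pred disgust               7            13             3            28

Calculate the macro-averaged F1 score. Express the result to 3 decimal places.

Per-class F1 score (2·TP/(2·TP+FP+FN)):
  anger: TP=13, FP=5+5+7=17, FN=7+4+7=18 → 26/61 = 0.4262
  fear: TP=24, FP=7+5+7=19, FN=5+12+13=30 → 48/97 = 0.4948
  surprise: TP=14, FP=4+12+8=24, FN=5+5+3=13 → 28/65 = 0.4308
  disgust: TP=28, FP=7+13+3=23, FN=7+7+8=22 → 56/101 = 0.5545
Macro-F1 score = mean = (0.4262 + 0.4948 + 0.4308 + 0.5545) / 4 = 0.477

0.477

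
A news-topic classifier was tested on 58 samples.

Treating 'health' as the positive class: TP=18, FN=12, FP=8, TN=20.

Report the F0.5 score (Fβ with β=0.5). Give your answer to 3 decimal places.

0.672

Fβ = (1+β²)·TP / ((1+β²)·TP + β²·FN + FP), with β²=1/4
= 1.25·18 / (1.25·18 + 0.25·12 + 8) = 0.672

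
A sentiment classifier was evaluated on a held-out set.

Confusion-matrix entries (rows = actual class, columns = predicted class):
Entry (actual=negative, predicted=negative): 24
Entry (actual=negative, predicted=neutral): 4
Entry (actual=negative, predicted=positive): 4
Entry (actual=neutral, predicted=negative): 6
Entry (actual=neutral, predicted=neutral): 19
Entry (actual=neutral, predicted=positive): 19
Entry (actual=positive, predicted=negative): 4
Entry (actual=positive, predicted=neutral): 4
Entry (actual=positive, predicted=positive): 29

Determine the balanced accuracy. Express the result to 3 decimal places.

Balanced accuracy = mean of per-class recall.
  negative: recall = 24/32 = 0.7500
  neutral: recall = 19/44 = 0.4318
  positive: recall = 29/37 = 0.7838
Mean = (0.7500 + 0.4318 + 0.7838) / 3 = 0.655

0.655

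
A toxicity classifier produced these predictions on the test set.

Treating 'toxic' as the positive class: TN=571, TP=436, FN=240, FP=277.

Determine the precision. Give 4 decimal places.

0.6115

Precision = TP/(TP+FP) = 436/(436+277) = 436/713 = 0.6115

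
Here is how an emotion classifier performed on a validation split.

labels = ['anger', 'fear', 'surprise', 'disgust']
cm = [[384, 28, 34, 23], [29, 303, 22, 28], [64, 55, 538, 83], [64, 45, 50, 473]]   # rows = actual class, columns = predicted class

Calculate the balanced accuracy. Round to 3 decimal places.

0.772

Balanced accuracy = mean of per-class recall.
  anger: recall = 384/469 = 0.8188
  fear: recall = 303/382 = 0.7932
  surprise: recall = 538/740 = 0.7270
  disgust: recall = 473/632 = 0.7484
Mean = (0.8188 + 0.7932 + 0.7270 + 0.7484) / 4 = 0.772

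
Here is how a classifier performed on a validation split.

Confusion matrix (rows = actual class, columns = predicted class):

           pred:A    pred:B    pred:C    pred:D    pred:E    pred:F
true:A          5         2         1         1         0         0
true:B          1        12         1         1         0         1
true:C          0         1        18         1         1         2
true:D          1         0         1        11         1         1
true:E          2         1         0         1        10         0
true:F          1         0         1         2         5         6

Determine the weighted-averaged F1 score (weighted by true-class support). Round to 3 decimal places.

Per-class F1 score (2·TP/(2·TP+FP+FN)):
  A: TP=5, FP=1+0+1+2+1=5, FN=2+1+1+0+0=4 → 10/19 = 0.5263
  B: TP=12, FP=2+1+0+1+0=4, FN=1+1+1+0+1=4 → 24/32 = 0.7500
  C: TP=18, FP=1+1+1+0+1=4, FN=0+1+1+1+2=5 → 36/45 = 0.8000
  D: TP=11, FP=1+1+1+1+2=6, FN=1+0+1+1+1=4 → 22/32 = 0.6875
  E: TP=10, FP=0+0+1+1+5=7, FN=2+1+0+1+0=4 → 20/31 = 0.6452
  F: TP=6, FP=0+1+2+1+0=4, FN=1+0+1+2+5=9 → 12/25 = 0.4800
Weighted-F1 score = Σ (supportᵢ/N)·F1 scoreᵢ with N=92: (9/92)·0.5263 + (16/92)·0.7500 + (23/92)·0.8000 + (15/92)·0.6875 + (14/92)·0.6452 + (15/92)·0.4800 = 0.670

0.670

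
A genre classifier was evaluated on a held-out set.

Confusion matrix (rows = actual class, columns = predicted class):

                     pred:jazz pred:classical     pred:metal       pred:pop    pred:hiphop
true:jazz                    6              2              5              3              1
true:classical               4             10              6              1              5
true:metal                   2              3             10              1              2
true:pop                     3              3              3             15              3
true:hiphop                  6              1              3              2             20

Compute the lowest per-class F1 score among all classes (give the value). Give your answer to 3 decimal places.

0.316

Per-class F1 score (2·TP/(2·TP+FP+FN)):
  jazz: TP=6, FP=4+2+3+6=15, FN=2+5+3+1=11 → 12/38 = 0.3158
  classical: TP=10, FP=2+3+3+1=9, FN=4+6+1+5=16 → 20/45 = 0.4444
  metal: TP=10, FP=5+6+3+3=17, FN=2+3+1+2=8 → 20/45 = 0.4444
  pop: TP=15, FP=3+1+1+2=7, FN=3+3+3+3=12 → 30/49 = 0.6122
  hiphop: TP=20, FP=1+5+2+3=11, FN=6+1+3+2=12 → 40/63 = 0.6349
Lowest is class 'jazz' with F1 score = 0.316.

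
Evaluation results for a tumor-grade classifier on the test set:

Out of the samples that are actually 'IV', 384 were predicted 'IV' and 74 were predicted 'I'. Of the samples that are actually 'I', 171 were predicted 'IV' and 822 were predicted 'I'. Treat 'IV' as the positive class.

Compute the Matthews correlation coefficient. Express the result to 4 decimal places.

MCC = (TP·TN − FP·FN) / √((TP+FP)(TP+FN)(TN+FP)(TN+FN))
Numerator = 384·822 − 171·74 = 302994
Denominator = √(555·458·993·896) = √226159960320 = 475562.7827
MCC = 302994 / 475562.7827 = 0.6371

0.6371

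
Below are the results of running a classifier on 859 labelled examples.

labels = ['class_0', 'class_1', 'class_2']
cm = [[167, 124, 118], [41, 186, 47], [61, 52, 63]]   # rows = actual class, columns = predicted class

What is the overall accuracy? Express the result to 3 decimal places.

0.484

Accuracy = trace / total = (167+186+63=416) / 859 = 416/859 = 0.484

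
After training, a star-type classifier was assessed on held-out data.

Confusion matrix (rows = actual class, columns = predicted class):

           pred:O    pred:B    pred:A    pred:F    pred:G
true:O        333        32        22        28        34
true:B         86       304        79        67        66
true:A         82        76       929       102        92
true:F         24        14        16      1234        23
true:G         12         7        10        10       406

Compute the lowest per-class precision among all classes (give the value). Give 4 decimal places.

Per-class precision (TP/(TP+FP)):
  O: TP=333, FP=86+82+24+12=204 → 333/537 = 0.62011
  B: TP=304, FP=32+76+14+7=129 → 304/433 = 0.70208
  A: TP=929, FP=22+79+16+10=127 → 929/1056 = 0.87973
  F: TP=1234, FP=28+67+102+10=207 → 1234/1441 = 0.85635
  G: TP=406, FP=34+66+92+23=215 → 406/621 = 0.65378
Lowest is class 'O' with precision = 0.6201.

0.6201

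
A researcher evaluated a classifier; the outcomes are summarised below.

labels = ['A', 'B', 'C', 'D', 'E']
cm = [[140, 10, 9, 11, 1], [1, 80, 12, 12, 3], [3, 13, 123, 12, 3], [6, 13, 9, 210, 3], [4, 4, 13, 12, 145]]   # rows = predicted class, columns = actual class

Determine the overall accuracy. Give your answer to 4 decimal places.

Accuracy = trace / total = (140+80+123+210+145=698) / 852 = 698/852 = 0.8192

0.8192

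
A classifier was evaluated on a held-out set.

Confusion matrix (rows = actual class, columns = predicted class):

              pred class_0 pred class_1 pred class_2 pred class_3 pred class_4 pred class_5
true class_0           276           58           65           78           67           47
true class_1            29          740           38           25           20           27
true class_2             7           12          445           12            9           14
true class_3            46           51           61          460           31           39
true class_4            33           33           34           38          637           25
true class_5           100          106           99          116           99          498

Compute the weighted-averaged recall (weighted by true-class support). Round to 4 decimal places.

Per-class recall (TP/(TP+FN)):
  class_0: TP=276, FN=58+65+78+67+47=315 → 276/591 = 0.46701
  class_1: TP=740, FN=29+38+25+20+27=139 → 740/879 = 0.84187
  class_2: TP=445, FN=7+12+12+9+14=54 → 445/499 = 0.89178
  class_3: TP=460, FN=46+51+61+31+39=228 → 460/688 = 0.66860
  class_4: TP=637, FN=33+33+34+38+25=163 → 637/800 = 0.79625
  class_5: TP=498, FN=100+106+99+116+99=520 → 498/1018 = 0.48919
Weighted-recall = Σ (supportᵢ/N)·recallᵢ with N=4475: (591/4475)·0.46701 + (879/4475)·0.84187 + (499/4475)·0.89178 + (688/4475)·0.66860 + (800/4475)·0.79625 + (1018/4475)·0.48919 = 0.6829

0.6829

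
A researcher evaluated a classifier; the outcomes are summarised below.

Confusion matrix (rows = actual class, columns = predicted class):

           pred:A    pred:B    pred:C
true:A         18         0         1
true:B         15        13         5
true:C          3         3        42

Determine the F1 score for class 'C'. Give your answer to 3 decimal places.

One-vs-rest for 'C': TP = diagonal; FP = other classes predicted 'C'; FN = 'C' predicted as other.
F1 score = 2·TP/(2·TP+FP+FN).
C: TP=42, FP=1+5=6, FN=3+3=6 → 84/96 = 0.8750

0.875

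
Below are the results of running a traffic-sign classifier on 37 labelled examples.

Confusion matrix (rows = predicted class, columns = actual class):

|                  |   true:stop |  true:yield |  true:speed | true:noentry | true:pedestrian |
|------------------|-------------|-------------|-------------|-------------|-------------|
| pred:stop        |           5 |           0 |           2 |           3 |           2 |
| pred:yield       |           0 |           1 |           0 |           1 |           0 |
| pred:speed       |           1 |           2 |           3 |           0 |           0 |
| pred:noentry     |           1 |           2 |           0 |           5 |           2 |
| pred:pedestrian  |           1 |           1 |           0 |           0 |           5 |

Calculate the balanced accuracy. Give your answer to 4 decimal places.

0.5006

Balanced accuracy = mean of per-class recall.
  stop: recall = 5/8 = 0.62500
  yield: recall = 1/6 = 0.16667
  speed: recall = 3/5 = 0.60000
  noentry: recall = 5/9 = 0.55556
  pedestrian: recall = 5/9 = 0.55556
Mean = (0.62500 + 0.16667 + 0.60000 + 0.55556 + 0.55556) / 5 = 0.5006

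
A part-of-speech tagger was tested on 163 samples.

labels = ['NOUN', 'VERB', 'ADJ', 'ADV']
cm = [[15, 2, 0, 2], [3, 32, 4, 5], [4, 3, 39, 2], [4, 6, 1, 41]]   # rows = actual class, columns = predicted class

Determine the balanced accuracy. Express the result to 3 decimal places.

0.779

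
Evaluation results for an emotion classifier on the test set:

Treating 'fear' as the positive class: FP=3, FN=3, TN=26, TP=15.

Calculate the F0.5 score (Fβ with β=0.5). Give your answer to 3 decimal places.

Fβ = (1+β²)·TP / ((1+β²)·TP + β²·FN + FP), with β²=1/4
= 1.25·15 / (1.25·15 + 0.25·3 + 3) = 0.833

0.833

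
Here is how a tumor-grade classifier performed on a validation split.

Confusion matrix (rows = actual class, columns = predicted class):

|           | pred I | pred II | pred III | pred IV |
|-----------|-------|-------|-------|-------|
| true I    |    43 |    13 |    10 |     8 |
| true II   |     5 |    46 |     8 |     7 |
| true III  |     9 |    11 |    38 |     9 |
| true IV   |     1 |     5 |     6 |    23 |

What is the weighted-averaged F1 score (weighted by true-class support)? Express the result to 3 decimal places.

0.621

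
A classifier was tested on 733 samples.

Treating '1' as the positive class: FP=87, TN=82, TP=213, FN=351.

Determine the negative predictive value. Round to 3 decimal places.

0.189

NPV = TN/(TN+FN) = 82/(82+351) = 0.189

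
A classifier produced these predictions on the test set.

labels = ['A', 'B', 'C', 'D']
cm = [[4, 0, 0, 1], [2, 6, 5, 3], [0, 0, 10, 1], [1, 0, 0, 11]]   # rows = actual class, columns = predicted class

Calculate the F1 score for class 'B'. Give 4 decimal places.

0.5455

Take TP from the diagonal, FP from the rest of the 'B' prediction marginal, FN from the rest of the 'B' actual marginal.
F1 score = 2·TP/(2·TP+FP+FN).
B: TP=6, FP=0+0+0=0, FN=2+5+3=10 → 12/22 = 0.54545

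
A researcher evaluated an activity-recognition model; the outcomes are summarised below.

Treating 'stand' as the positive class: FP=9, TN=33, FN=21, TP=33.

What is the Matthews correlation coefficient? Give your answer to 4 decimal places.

MCC = (TP·TN − FP·FN) / √((TP+FP)(TP+FN)(TN+FP)(TN+FN))
Numerator = 33·33 − 9·21 = 900
Denominator = √(42·54·42·54) = √5143824 = 2268.0000
MCC = 900 / 2268.0000 = 0.3968

0.3968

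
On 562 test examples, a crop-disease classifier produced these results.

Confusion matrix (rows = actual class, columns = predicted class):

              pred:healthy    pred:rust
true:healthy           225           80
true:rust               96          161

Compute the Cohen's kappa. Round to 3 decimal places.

0.366

Observed agreement pₒ = trace/N = 386/562 = 0.6868
Expected agreement pₑ = Σ (rowᵢ·colᵢ)/N² = (305·321 + 257·241)/562² = 0.5061
κ = (pₒ − pₑ)/(1 − pₑ) = (0.6868 − 0.5061)/(1 − 0.5061) = 0.366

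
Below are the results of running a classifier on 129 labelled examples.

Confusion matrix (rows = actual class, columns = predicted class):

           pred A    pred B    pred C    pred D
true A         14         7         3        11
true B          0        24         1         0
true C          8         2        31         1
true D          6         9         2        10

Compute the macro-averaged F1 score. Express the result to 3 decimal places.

0.588

Per-class F1 score (2·TP/(2·TP+FP+FN)):
  A: TP=14, FP=0+8+6=14, FN=7+3+11=21 → 28/63 = 0.4444
  B: TP=24, FP=7+2+9=18, FN=0+1+0=1 → 48/67 = 0.7164
  C: TP=31, FP=3+1+2=6, FN=8+2+1=11 → 62/79 = 0.7848
  D: TP=10, FP=11+0+1=12, FN=6+9+2=17 → 20/49 = 0.4082
Macro-F1 score = mean = (0.4444 + 0.7164 + 0.7848 + 0.4082) / 4 = 0.588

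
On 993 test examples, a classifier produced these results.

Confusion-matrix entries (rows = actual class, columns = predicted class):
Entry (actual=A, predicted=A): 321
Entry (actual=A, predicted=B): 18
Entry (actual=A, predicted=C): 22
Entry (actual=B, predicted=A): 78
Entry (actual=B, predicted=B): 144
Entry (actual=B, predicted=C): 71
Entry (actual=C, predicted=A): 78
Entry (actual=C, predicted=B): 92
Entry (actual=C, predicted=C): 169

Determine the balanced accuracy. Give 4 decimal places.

Balanced accuracy = mean of per-class recall.
  A: recall = 321/361 = 0.88920
  B: recall = 144/293 = 0.49147
  C: recall = 169/339 = 0.49853
Mean = (0.88920 + 0.49147 + 0.49853) / 3 = 0.6264

0.6264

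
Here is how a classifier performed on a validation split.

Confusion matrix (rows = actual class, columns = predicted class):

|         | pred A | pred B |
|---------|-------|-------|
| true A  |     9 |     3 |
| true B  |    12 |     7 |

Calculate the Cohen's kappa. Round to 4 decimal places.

Observed agreement pₒ = trace/N = 16/31 = 0.51613
Expected agreement pₑ = Σ (rowᵢ·colᵢ)/N² = (12·21 + 19·10)/31² = 0.45994
κ = (pₒ − pₑ)/(1 − pₑ) = (0.51613 − 0.45994)/(1 − 0.45994) = 0.1040

0.1040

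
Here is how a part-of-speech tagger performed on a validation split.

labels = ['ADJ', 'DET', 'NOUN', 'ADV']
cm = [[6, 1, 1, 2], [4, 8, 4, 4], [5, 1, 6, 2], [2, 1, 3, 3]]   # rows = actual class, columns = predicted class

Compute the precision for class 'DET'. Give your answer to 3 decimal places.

0.727

One-vs-rest for 'DET': TP = diagonal; FP = other classes predicted 'DET'; FN = 'DET' predicted as other.
precision = TP/(TP+FP).
DET: TP=8, FP=1+1+1=3 → 8/11 = 0.7273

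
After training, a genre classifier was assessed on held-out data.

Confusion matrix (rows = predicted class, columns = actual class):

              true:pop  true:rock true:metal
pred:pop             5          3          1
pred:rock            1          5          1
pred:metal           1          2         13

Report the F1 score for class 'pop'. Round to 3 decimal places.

F1 score = 2·TP/(2·TP+FP+FN).
pop: TP=5, FP=3+1=4, FN=1+1=2 → 10/16 = 0.6250

0.625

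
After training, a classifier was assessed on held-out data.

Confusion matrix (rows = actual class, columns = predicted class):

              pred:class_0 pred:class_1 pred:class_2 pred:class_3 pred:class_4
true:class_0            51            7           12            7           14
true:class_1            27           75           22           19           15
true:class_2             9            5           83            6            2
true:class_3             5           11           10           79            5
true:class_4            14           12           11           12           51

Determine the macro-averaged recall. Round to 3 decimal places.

0.611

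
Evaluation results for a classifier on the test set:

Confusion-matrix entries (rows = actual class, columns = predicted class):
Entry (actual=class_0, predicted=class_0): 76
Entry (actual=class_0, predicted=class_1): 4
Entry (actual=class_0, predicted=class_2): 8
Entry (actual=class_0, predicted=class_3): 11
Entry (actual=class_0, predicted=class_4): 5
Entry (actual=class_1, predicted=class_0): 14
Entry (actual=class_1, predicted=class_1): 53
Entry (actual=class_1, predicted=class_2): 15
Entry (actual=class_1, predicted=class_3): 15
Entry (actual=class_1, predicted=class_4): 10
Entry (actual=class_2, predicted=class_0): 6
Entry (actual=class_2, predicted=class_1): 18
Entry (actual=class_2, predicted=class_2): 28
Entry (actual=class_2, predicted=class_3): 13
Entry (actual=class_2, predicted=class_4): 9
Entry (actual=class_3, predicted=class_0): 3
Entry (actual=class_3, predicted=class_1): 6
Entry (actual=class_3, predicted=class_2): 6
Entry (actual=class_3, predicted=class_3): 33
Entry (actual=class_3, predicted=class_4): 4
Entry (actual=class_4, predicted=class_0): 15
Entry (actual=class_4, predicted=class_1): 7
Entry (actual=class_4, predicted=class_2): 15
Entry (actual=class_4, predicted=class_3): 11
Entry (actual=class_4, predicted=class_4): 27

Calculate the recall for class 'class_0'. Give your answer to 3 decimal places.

Take TP from the diagonal, FP from the rest of the 'class_0' prediction marginal, FN from the rest of the 'class_0' actual marginal.
recall = TP/(TP+FN).
class_0: TP=76, FN=4+8+11+5=28 → 76/104 = 0.7308

0.731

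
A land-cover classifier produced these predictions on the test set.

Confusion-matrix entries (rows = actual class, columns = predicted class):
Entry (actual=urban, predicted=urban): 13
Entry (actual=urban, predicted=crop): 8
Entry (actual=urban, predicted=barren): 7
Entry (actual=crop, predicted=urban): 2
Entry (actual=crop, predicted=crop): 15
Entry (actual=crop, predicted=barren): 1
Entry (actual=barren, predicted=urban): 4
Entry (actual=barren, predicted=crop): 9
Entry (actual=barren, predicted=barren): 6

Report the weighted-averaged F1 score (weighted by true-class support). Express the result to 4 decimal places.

0.5107

Per-class F1 score (2·TP/(2·TP+FP+FN)):
  urban: TP=13, FP=2+4=6, FN=8+7=15 → 26/47 = 0.55319
  crop: TP=15, FP=8+9=17, FN=2+1=3 → 30/50 = 0.60000
  barren: TP=6, FP=7+1=8, FN=4+9=13 → 12/33 = 0.36364
Weighted-F1 score = Σ (supportᵢ/N)·F1 scoreᵢ with N=65: (28/65)·0.55319 + (18/65)·0.60000 + (19/65)·0.36364 = 0.5107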